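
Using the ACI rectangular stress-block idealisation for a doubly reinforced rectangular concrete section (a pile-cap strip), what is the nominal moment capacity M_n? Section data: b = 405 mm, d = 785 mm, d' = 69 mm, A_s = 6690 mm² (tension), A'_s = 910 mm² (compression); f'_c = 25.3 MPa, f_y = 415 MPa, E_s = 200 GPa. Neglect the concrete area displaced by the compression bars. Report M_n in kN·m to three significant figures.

Assume both tension and compression steel yield.
Net tension couple steel: A_s − A'_s = 5780 mm².
a = (A_s − A'_s) f_y / (0.85 f'_c b) = 2398700/(0.85 × 25.3 × 405) = 275.41 mm.
c = a/β₁ = 275.41/0.85 = 324.01 mm; ε'_s = 0.003(c − d')/c = 0.0024 ≥ f_y/E_s = 0.0021, so compression steel does yield.
M_n = (A_s − A'_s) f_y (d − a/2) + A'_s f_y (d − d') = [2398700 × (785 − 137.705) + 377650 × (785 − 69)] × 10⁻⁶ = 1552.67 + 270.40 = 1823.07 kN·m.

M_n ≈ 1820 kN·m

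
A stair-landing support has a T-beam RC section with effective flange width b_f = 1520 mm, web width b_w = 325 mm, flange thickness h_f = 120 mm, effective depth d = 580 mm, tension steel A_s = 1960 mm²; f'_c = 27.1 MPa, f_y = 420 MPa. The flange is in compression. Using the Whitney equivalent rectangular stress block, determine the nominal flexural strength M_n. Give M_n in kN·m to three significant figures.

M_n ≈ 468 kN·m

Tension: T = A_s f_y = 1960 × 420 = 823200 N.
Try a within the flange: a = T/(0.85 f'_c b_f) = 823200/(0.85 × 27.1 × 1520) = 23.51 mm.
Since a = 23.51 ≤ h_f = 120 mm, the stress block lies entirely in the flange; analyse as a rectangular beam of width b_f.
M_n = T(d − a/2) = 823200 × (580 − 11.755) = 467.78 × 10⁶ N·mm.
M_n = 467.78 kN·m.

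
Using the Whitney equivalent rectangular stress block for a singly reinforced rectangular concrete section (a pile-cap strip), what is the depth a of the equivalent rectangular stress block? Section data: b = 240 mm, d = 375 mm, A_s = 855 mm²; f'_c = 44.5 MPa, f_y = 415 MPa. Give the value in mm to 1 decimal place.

T = A_s f_y = 855 × 415 = 354825 N = 354.825 kN.
Setting C = 0.85 f'_c a b equal to T: a = 354825/(0.85 × 44.5 × 240) = 39.1 mm.

a ≈ 39.1 mm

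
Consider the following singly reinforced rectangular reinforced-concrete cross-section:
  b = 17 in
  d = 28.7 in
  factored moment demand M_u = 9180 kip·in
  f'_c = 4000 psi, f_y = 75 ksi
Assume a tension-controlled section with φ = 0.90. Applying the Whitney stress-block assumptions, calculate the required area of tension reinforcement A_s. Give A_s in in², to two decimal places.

A_s ≈ 5.40 in²

M_n = M_u/φ = 9180/0.90 = 10200 kip·in.
From M_n = 0.85 f'_c a b (d − a/2):
a = d − √(d² − 2M_n/(0.85 f'_c b)) = 28.7 − √(28.7² − 2 × 10200/(0.85 × 4 × 17)) = 7.003 in.
A_s = 0.85 f'_c a b / f_y = 0.85 × 4 × 7.003 × 17 / 75 = 5.397 in².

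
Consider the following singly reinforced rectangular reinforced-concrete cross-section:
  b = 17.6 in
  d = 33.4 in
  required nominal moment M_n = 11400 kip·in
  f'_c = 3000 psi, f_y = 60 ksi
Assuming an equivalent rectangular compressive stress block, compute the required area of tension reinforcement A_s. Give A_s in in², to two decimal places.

A_s ≈ 6.55 in²

From M_n = 0.85 f'_c a b (d − a/2):
a = d − √(d² − 2M_n/(0.85 f'_c b)) = 33.4 − √(33.4² − 2 × 11400/(0.85 × 3 × 17.6)) = 8.752 in.
A_s = 0.85 f'_c a b / f_y = 0.85 × 3 × 8.752 × 17.6 / 60 = 6.546 in².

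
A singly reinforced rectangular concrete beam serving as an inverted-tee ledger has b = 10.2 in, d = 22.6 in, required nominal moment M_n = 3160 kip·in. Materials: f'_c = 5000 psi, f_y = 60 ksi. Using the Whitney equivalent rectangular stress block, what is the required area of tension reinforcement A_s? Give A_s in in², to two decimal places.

From M_n = 0.85 f'_c a b (d − a/2):
a = d − √(d² − 2M_n/(0.85 f'_c b)) = 22.6 − √(22.6² − 2 × 3160/(0.85 × 5 × 10.2)) = 3.496 in.
A_s = 0.85 f'_c a b / f_y = 0.85 × 5 × 3.496 × 10.2 / 60 = 2.526 in².

A_s ≈ 2.53 in²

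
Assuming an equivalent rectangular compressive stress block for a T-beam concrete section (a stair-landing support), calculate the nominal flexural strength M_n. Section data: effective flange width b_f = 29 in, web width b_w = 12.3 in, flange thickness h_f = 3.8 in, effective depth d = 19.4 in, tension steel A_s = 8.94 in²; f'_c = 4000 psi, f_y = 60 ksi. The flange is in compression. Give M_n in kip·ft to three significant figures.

M_n ≈ 731 kip·ft

Tension: T = A_s f_y = 8.94 × 60 = 536.4 kips.
Try a within the flange: a = T/(0.85 f'_c b_f) = 536.4/(0.85 × 4 × 29) = 5.440 in.
a = 5.440 > h_f = 3.8 in: the block extends into the web. Split into flange-overhang and web parts.
C_f = 0.85 f'_c (b_f − b_w) h_f = 0.85 × 4 × (29 − 12.3) × 3.8 = 215.8 kips.
Remaining web compression depth: a_w = (T − C_f)/(0.85 f'_c b_w) = (536.4 − 215.8)/(0.85 × 4 × 12.3) = 7.666 in.
M_n = C_f(d − h_f/2) + (T − C_f)(d − a_w/2) = 215.8 × (19.4 − 1.9) + 320.6 × (19.4 − 3.833) = 3776.5 + 4990.8 = 8767.3 kip·in.
M_n = 8767.3/12 = 730.61 kip·ft.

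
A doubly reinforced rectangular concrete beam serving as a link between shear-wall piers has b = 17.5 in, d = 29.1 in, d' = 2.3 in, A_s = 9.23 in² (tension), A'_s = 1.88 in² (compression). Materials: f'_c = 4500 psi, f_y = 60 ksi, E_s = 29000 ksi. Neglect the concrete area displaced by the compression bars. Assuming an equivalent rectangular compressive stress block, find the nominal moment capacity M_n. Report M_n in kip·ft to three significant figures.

M_n ≈ 1200 kip·ft

Assume both steels yield.
a = (A_s − A'_s) f_y/(0.85 f'_c b) = (9.23 − 1.88) × 60/(0.85 × 4.5 × 17.5) = 6.588 in.
c = a/β₁ = 6.588/0.825 = 7.985 in; ε'_s = 0.003(c − d')/c = 0.0021 ≥ ε_y = 0.0021, so the compression steel yields.
M_n = (A_s − A'_s) f_y (d − a/2) + A'_s f_y (d − d') = 441 × (29.1 − 3.294) + 112.8 × (29.1 − 2.3) = 11380.4 + 3023.0 = 14403.4 kip·in = 14403.4/12 = 1200.28 kip·ft.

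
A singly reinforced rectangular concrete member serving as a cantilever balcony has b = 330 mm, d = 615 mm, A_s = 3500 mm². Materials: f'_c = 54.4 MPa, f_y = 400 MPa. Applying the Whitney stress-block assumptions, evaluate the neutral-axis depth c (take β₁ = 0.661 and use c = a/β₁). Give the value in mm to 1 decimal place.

c ≈ 138.8 mm

T = A_s f_y = 3500 × 400 = 1400000 N = 1400 kN.
Setting C = 0.85 f'_c a b equal to T: a = 1400000/(0.85 × 54.4 × 330) = 91.748 mm.
With β₁ = 0.661, c = a/β₁ = 91.748/0.661 = 138.8 mm.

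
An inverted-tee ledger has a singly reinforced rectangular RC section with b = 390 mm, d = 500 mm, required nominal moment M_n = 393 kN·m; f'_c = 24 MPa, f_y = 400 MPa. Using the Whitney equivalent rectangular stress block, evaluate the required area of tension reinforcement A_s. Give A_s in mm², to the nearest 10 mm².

With M_n = 0.85 f'_c a b (d − a/2), solve the quadratic for a:
a = d − √(d² − 2M_n/(0.85 f'_c b)) = 500 − √(500² − 2 × 393×10⁶/(0.85 × 24 × 390)) = 111.15 mm.
A_s = 0.85 f'_c a b / f_y = 0.85 × 24 × 111.15 × 390 / 400 = 2210.8 mm².

A_s ≈ 2210 mm²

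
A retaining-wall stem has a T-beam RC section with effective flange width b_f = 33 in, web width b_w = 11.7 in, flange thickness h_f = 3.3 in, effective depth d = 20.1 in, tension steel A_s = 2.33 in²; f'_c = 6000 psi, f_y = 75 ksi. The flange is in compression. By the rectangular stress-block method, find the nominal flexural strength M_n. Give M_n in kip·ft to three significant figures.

M_n ≈ 285 kip·ft

Tension: T = A_s f_y = 2.33 × 75 = 174.75 kips.
Try a within the flange: a = T/(0.85 f'_c b_f) = 174.75/(0.85 × 6 × 33) = 1.038 in.
Since a = 1.038 ≤ h_f = 3.3 in, the stress block lies entirely in the flange; analyse as a rectangular beam of width b_f.
M_n = T(d − a/2) = 174.75 × (20.1 − 0.519) = 3421.8 kip·in.
M_n = 3421.8/12 = 285.15 kip·ft.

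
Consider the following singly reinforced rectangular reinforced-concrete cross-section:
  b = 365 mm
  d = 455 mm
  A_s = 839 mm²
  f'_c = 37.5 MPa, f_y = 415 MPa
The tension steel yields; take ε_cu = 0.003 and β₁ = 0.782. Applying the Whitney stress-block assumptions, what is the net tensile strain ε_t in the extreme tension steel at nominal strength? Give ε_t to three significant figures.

a = A_s f_y/(0.85 f'_c b) = 29.93 mm.
β₁ = 0.782, so c = a/β₁ = 29.93/0.782 = 38.27 mm.
From the linear strain diagram with ε_cu = 0.003: ε_t = 0.003 (d − c)/c = 0.003 × (455 − 38.27)/38.27 = 0.0327.
Since ε_t ≥ 0.005, the section is tension-controlled.

ε_t ≈ 0.0327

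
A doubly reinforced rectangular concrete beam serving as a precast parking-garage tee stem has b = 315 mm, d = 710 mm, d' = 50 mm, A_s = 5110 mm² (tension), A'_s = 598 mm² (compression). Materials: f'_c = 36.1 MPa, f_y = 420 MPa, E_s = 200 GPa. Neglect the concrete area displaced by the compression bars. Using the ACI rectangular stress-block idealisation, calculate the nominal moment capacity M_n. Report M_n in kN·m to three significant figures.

M_n ≈ 1330 kN·m

Assume both tension and compression steel yield.
Net tension couple steel: A_s − A'_s = 4512 mm².
a = (A_s − A'_s) f_y / (0.85 f'_c b) = 1895040/(0.85 × 36.1 × 315) = 196.06 mm.
c = a/β₁ = 196.06/0.792 = 247.55 mm; ε'_s = 0.003(c − d')/c = 0.0024 ≥ f_y/E_s = 0.0021, so compression steel does yield.
M_n = (A_s − A'_s) f_y (d − a/2) + A'_s f_y (d − d') = [1895040 × (710 − 98.03) + 251160 × (710 − 50)] × 10⁻⁶ = 1159.71 + 165.77 = 1325.48 kN·m.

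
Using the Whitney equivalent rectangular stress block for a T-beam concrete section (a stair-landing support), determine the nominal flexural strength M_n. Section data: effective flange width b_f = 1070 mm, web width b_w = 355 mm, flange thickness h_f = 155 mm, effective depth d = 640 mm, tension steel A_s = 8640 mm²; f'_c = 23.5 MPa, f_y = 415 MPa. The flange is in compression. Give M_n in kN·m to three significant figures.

Tension: T = A_s f_y = 8640 × 415 = 3585600 N.
Try a within the flange: a = T/(0.85 f'_c b_f) = 3585600/(0.85 × 23.5 × 1070) = 167.76 mm.
a = 167.76 > h_f = 155 mm: the block extends into the web. Split into flange-overhang and web parts.
C_f = 0.85 f'_c (b_f − b_w) h_f = 0.85 × 23.5 × (1070 − 355) × 155 = 2213729 N.
Remaining web compression depth: a_w = (T − C_f)/(0.85 f'_c b_w) = (3585600 − 2213729)/(0.85 × 23.5 × 355) = 193.46 mm.
M_n = C_f(d − h_f/2) + (T − C_f)(d − a_w/2) = 2213729 × (640 − 77.5) + 1371871 × (640 − 96.73) = 1245.22 + 745.30 = 1990.52 × 10⁶ N·mm.
M_n = 1990.52 kN·m.

M_n ≈ 1990 kN·m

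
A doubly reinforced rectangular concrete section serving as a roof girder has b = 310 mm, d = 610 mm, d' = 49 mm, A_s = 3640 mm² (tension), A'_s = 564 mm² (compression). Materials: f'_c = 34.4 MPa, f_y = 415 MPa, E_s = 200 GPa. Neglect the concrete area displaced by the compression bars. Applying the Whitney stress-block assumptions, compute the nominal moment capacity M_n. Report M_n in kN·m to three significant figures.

M_n ≈ 820 kN·m

Assume both tension and compression steel yield.
Net tension couple steel: A_s − A'_s = 3076 mm².
a = (A_s − A'_s) f_y / (0.85 f'_c b) = 1276540/(0.85 × 34.4 × 310) = 140.83 mm.
c = a/β₁ = 140.83/0.804 = 175.16 mm; ε'_s = 0.003(c − d')/c = 0.0022 ≥ f_y/E_s = 0.0021, so compression steel does yield.
M_n = (A_s − A'_s) f_y (d − a/2) + A'_s f_y (d − d') = [1276540 × (610 − 70.415) + 234060 × (610 − 49)] × 10⁻⁶ = 688.80 + 131.31 = 820.11 kN·m.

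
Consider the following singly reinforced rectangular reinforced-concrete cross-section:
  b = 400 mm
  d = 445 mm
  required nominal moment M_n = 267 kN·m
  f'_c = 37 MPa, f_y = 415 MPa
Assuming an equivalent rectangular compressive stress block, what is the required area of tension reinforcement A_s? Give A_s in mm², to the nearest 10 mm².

With M_n = 0.85 f'_c a b (d − a/2), solve the quadratic for a:
a = d − √(d² − 2M_n/(0.85 f'_c b)) = 445 − √(445² − 2 × 267×10⁶/(0.85 × 37 × 400)) = 50.57 mm.
A_s = 0.85 f'_c a b / f_y = 0.85 × 37 × 50.57 × 400 / 415 = 1532.9 mm².

A_s ≈ 1530 mm²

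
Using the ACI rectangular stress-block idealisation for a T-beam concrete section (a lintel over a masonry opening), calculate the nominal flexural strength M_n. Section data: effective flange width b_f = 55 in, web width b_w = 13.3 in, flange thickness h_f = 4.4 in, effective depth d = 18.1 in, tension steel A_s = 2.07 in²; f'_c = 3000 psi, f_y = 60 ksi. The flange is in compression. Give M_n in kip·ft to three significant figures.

Tension: T = A_s f_y = 2.07 × 60 = 124.2 kips.
Try a within the flange: a = T/(0.85 f'_c b_f) = 124.2/(0.85 × 3 × 55) = 0.886 in.
Since a = 0.886 ≤ h_f = 4.4 in, the stress block lies entirely in the flange; analyse as a rectangular beam of width b_f.
M_n = T(d − a/2) = 124.2 × (18.1 − 0.443) = 2193.0 kip·in.
M_n = 2193.0/12 = 182.75 kip·ft.

M_n ≈ 183 kip·ft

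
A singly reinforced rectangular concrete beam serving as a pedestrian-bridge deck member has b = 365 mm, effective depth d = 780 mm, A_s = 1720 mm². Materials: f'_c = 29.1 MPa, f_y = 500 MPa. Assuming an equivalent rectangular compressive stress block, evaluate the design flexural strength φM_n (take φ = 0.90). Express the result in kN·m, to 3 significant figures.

T = A_s f_y = 1720 × 500 = 860000 N = 860 kN.
From C = T: a = T/(0.85 f'_c b) = 860000/(0.85 × 29.1 × 365) = 95.26 mm.
M_n = T(d − a/2) = 860 kN × (780 − 47.63) mm = 629.84 kN·m.
φM_n = 0.90 × 629.84 = 566.86 kN·m.

φM_n ≈ 567 kN·m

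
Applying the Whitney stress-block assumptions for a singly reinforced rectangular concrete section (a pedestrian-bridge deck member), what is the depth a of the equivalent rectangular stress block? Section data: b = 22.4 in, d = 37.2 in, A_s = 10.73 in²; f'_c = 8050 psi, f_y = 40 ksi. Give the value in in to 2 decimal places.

a ≈ 2.80 in

T = A_s f_y = 10.73 × 40 = 429.2 kips.
a = T/(0.85 f'_c b) = 429.2/(0.85 × 8.05 × 22.4) = 2.80 in.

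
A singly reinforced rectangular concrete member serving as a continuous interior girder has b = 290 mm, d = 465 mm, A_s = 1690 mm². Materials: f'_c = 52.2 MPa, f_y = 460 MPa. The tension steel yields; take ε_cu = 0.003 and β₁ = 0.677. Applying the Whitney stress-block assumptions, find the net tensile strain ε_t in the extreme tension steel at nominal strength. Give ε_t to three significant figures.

a = A_s f_y/(0.85 f'_c b) = 60.42 mm.
β₁ = 0.677, so c = a/β₁ = 60.42/0.677 = 89.25 mm.
From the linear strain diagram with ε_cu = 0.003: ε_t = 0.003 (d − c)/c = 0.003 × (465 − 89.25)/89.25 = 0.0126.
Since ε_t ≥ 0.005, the section is tension-controlled.

ε_t ≈ 0.0126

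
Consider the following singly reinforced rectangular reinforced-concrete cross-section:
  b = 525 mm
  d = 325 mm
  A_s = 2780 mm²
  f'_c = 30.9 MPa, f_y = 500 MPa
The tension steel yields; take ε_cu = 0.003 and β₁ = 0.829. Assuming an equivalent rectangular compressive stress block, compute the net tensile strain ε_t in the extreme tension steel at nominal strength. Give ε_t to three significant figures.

ε_t ≈ 0.00502

a = A_s f_y/(0.85 f'_c b) = 100.80 mm.
β₁ = 0.829, so c = a/β₁ = 100.80/0.829 = 121.59 mm.
From the linear strain diagram with ε_cu = 0.003: ε_t = 0.003 (d − c)/c = 0.003 × (325 − 121.59)/121.59 = 0.00502.
Since ε_t ≥ 0.005, the section is tension-controlled.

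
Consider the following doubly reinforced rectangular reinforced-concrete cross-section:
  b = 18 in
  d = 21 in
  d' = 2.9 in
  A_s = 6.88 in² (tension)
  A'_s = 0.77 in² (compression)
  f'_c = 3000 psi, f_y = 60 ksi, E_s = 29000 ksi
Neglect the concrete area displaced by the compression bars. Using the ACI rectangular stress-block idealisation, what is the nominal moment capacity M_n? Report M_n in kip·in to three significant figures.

Assume both steels yield.
a = (A_s − A'_s) f_y/(0.85 f'_c b) = (6.88 − 0.77) × 60/(0.85 × 3 × 18) = 7.987 in.
c = a/β₁ = 7.987/0.85 = 9.396 in; ε'_s = 0.003(c − d')/c = 0.0021 ≥ ε_y = 0.0021, so the compression steel yields.
M_n = (A_s − A'_s) f_y (d − a/2) + A'_s f_y (d − d') = 366.6 × (21 − 3.9935) + 46.2 × (21 − 2.9) = 6234.6 + 836.2 = 7070.8 kip·in.

M_n ≈ 7070 kip·in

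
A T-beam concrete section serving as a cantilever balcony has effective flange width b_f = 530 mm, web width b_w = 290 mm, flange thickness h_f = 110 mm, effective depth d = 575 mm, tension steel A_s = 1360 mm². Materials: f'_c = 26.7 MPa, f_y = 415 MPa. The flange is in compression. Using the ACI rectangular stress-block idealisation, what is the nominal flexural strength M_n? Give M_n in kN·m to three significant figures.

M_n ≈ 311 kN·m

Tension: T = A_s f_y = 1360 × 415 = 564400 N.
Try a within the flange: a = T/(0.85 f'_c b_f) = 564400/(0.85 × 26.7 × 530) = 46.92 mm.
Since a = 46.92 ≤ h_f = 110 mm, the stress block lies entirely in the flange; analyse as a rectangular beam of width b_f.
M_n = T(d − a/2) = 564400 × (575 − 23.46) = 311.29 × 10⁶ N·mm.
M_n = 311.29 kN·m.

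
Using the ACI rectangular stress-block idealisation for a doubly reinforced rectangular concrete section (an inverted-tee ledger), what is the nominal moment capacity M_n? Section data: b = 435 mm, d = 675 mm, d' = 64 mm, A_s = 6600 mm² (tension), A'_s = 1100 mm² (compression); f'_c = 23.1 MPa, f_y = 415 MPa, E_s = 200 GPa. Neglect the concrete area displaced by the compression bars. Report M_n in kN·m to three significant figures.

M_n ≈ 1510 kN·m

Assume both tension and compression steel yield.
Net tension couple steel: A_s − A'_s = 5500 mm².
a = (A_s − A'_s) f_y / (0.85 f'_c b) = 2282500/(0.85 × 23.1 × 435) = 267.23 mm.
c = a/β₁ = 267.23/0.85 = 314.39 mm; ε'_s = 0.003(c − d')/c = 0.0024 ≥ f_y/E_s = 0.0021, so compression steel does yield.
M_n = (A_s − A'_s) f_y (d − a/2) + A'_s f_y (d − d') = [2282500 × (675 − 133.615) + 456500 × (675 − 64)] × 10⁻⁶ = 1235.71 + 278.92 = 1514.63 kN·m.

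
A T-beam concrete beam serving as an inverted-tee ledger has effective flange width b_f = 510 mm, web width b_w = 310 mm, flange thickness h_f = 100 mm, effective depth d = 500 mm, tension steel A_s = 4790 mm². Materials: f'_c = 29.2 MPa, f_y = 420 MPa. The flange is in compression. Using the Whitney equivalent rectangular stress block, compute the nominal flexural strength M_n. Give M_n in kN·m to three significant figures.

Tension: T = A_s f_y = 4790 × 420 = 2011800 N.
Try a within the flange: a = T/(0.85 f'_c b_f) = 2011800/(0.85 × 29.2 × 510) = 158.93 mm.
a = 158.93 > h_f = 100 mm: the block extends into the web. Split into flange-overhang and web parts.
C_f = 0.85 f'_c (b_f − b_w) h_f = 0.85 × 29.2 × (510 − 310) × 100 = 496400 N.
Remaining web compression depth: a_w = (T − C_f)/(0.85 f'_c b_w) = (2011800 − 496400)/(0.85 × 29.2 × 310) = 196.95 mm.
M_n = C_f(d − h_f/2) + (T − C_f)(d − a_w/2) = 496400 × (500 − 50) + 1515400 × (500 − 98.475) = 223.38 + 608.47 = 831.85 × 10⁶ N·mm.
M_n = 831.85 kN·m.

M_n ≈ 832 kN·m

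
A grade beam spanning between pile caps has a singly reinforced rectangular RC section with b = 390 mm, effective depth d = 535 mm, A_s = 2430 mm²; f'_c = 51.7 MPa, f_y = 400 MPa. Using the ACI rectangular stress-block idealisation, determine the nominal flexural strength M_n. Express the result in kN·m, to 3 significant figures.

T = A_s f_y = 2430 × 400 = 972000 N = 972 kN.
From C = T: a = T/(0.85 f'_c b) = 972000/(0.85 × 51.7 × 390) = 56.71 mm.
M_n = T(d − a/2) = 972 kN × (535 − 28.355) mm = 492.46 kN·m.

M_n ≈ 492 kN·m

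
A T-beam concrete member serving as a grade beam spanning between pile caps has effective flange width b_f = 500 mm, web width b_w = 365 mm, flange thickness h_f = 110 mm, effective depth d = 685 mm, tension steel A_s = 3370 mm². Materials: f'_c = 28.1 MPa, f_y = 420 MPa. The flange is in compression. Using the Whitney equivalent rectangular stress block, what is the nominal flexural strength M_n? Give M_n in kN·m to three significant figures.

M_n ≈ 886 kN·m

Tension: T = A_s f_y = 3370 × 420 = 1415400 N.
Try a within the flange: a = T/(0.85 f'_c b_f) = 1415400/(0.85 × 28.1 × 500) = 118.52 mm.
a = 118.52 > h_f = 110 mm: the block extends into the web. Split into flange-overhang and web parts.
C_f = 0.85 f'_c (b_f − b_w) h_f = 0.85 × 28.1 × (500 − 365) × 110 = 354692 N.
Remaining web compression depth: a_w = (T − C_f)/(0.85 f'_c b_w) = (1415400 − 354692)/(0.85 × 28.1 × 365) = 121.67 mm.
M_n = C_f(d − h_f/2) + (T − C_f)(d − a_w/2) = 354692 × (685 − 55) + 1060708 × (685 − 60.835) = 223.46 + 662.06 = 885.52 × 10⁶ N·mm.
M_n = 885.52 kN·m.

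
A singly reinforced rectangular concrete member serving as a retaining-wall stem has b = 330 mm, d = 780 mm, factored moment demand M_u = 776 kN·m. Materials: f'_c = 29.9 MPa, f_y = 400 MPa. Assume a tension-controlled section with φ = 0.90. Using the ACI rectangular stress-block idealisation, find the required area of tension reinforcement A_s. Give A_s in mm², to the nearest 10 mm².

M_n = M_u/φ = 776/0.90 = 862.222 kN·m.
With M_n = 0.85 f'_c a b (d − a/2), solve the quadratic for a:
a = d − √(d² − 2M_n/(0.85 f'_c b)) = 780 − √(780² − 2 × 862.222×10⁶/(0.85 × 29.9 × 330)) = 145.34 mm.
A_s = 0.85 f'_c a b / f_y = 0.85 × 29.9 × 145.34 × 330 / 400 = 3047.4 mm².

A_s ≈ 3050 mm²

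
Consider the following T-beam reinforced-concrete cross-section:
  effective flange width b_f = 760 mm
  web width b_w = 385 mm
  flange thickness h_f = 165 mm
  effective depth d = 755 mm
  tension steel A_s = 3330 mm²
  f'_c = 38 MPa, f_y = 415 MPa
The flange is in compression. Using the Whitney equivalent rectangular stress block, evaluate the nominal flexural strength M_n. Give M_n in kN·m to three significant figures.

M_n ≈ 1000 kN·m

Tension: T = A_s f_y = 3330 × 415 = 1381950 N.
Try a within the flange: a = T/(0.85 f'_c b_f) = 1381950/(0.85 × 38 × 760) = 56.30 mm.
Since a = 56.30 ≤ h_f = 165 mm, the stress block lies entirely in the flange; analyse as a rectangular beam of width b_f.
M_n = T(d − a/2) = 1381950 × (755 − 28.15) = 1004.47 × 10⁶ N·mm.
M_n = 1004.47 kN·m.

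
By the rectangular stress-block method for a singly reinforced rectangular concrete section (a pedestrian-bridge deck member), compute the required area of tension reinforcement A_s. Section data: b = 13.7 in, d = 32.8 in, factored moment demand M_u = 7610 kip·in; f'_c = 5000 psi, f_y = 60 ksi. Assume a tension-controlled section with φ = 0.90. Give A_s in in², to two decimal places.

M_n = M_u/φ = 7610/0.90 = 8455.56 kip·in.
From M_n = 0.85 f'_c a b (d − a/2):
a = d − √(d² − 2M_n/(0.85 f'_c b)) = 32.8 − √(32.8² − 2 × 8455.56/(0.85 × 5 × 13.7)) = 4.775 in.
A_s = 0.85 f'_c a b / f_y = 0.85 × 5 × 4.775 × 13.7 / 60 = 4.634 in².

A_s ≈ 4.63 in²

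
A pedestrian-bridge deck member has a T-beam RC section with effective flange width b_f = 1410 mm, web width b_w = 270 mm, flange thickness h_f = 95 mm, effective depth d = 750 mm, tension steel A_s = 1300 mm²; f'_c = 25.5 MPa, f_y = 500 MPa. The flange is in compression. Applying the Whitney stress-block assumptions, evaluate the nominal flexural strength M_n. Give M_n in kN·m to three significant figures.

Tension: T = A_s f_y = 1300 × 500 = 650000 N.
Try a within the flange: a = T/(0.85 f'_c b_f) = 650000/(0.85 × 25.5 × 1410) = 21.27 mm.
Since a = 21.27 ≤ h_f = 95 mm, the stress block lies entirely in the flange; analyse as a rectangular beam of width b_f.
M_n = T(d − a/2) = 650000 × (750 − 10.635) = 480.59 × 10⁶ N·mm.
M_n = 480.59 kN·m.

M_n ≈ 481 kN·m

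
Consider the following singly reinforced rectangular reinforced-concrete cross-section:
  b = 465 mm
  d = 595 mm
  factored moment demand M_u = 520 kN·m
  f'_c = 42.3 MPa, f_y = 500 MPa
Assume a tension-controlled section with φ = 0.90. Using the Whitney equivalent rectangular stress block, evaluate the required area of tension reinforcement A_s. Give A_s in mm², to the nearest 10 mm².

A_s ≈ 2050 mm²

M_n = M_u/φ = 520/0.90 = 577.778 kN·m.
With M_n = 0.85 f'_c a b (d − a/2), solve the quadratic for a:
a = d − √(d² − 2M_n/(0.85 f'_c b)) = 595 − √(595² − 2 × 577.778×10⁶/(0.85 × 42.3 × 465)) = 61.23 mm.
A_s = 0.85 f'_c a b / f_y = 0.85 × 42.3 × 61.23 × 465 / 500 = 2047.4 mm².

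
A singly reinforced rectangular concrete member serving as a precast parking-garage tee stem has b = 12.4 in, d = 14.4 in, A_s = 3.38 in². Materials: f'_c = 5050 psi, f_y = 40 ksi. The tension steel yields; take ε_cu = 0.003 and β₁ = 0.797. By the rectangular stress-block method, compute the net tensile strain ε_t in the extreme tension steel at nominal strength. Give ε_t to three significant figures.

a = A_s f_y/(0.85 f'_c b) = 2.540 in.
β₁ = 0.797, so c = a/β₁ = 2.540/0.797 = 3.187 in.
From the linear strain diagram with ε_cu = 0.003: ε_t = 0.003 (d − c)/c = 0.003 × (14.4 − 3.187)/3.187 = 0.0106.
Since ε_t ≥ 0.005, the section is tension-controlled.

ε_t ≈ 0.0106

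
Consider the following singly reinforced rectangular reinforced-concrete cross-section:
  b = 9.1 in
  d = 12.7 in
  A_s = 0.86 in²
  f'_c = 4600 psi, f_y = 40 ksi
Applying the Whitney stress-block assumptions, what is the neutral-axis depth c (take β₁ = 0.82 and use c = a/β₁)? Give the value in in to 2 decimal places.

T = A_s f_y = 0.86 × 40 = 34.4 kips.
a = T/(0.85 f'_c b) = 34.4/(0.85 × 4.6 × 9.1) = 0.9668 in.
With β₁ = 0.82, c = a/β₁ = 0.9668/0.82 = 1.18 in.

c ≈ 1.18 in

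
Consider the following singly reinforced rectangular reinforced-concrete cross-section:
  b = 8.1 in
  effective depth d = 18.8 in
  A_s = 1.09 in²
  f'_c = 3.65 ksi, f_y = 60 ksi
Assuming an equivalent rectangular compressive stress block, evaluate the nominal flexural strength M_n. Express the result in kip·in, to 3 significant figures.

T = A_s f_y = 1.09 × 60 = 65.4 kips.
a = T/(0.85 f'_c b) = 65.4/(0.85 × 3.65 × 8.1) = 2.602 in.
M_n = T(d − a/2) = 65.4 × (18.8 − 1.301) = 1144.4 kip·in.

M_n ≈ 1140 kip·in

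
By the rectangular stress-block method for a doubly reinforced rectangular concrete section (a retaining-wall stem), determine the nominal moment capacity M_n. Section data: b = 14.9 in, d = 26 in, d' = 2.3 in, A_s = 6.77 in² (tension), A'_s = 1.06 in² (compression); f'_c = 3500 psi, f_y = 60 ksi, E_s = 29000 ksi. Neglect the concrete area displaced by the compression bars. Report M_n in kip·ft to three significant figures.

Assume both steels yield.
a = (A_s − A'_s) f_y/(0.85 f'_c b) = (6.77 − 1.06) × 60/(0.85 × 3.5 × 14.9) = 7.729 in.
c = a/β₁ = 7.729/0.85 = 9.093 in; ε'_s = 0.003(c − d')/c = 0.0022 ≥ ε_y = 0.0021, so the compression steel yields.
M_n = (A_s − A'_s) f_y (d − a/2) + A'_s f_y (d − d') = 342.6 × (26 − 3.8645) + 63.6 × (26 − 2.3) = 7583.6 + 1507.3 = 9090.9 kip·in = 9090.9/12 = 757.58 kip·ft.

M_n ≈ 758 kip·ft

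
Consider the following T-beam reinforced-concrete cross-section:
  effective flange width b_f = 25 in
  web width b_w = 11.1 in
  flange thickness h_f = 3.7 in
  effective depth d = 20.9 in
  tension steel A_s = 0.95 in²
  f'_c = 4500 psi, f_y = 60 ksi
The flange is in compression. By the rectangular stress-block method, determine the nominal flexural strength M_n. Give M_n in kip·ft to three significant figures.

Tension: T = A_s f_y = 0.95 × 60 = 57 kips.
Try a within the flange: a = T/(0.85 f'_c b_f) = 57/(0.85 × 4.5 × 25) = 0.596 in.
Since a = 0.596 ≤ h_f = 3.7 in, the stress block lies entirely in the flange; analyse as a rectangular beam of width b_f.
M_n = T(d − a/2) = 57 × (20.9 − 0.298) = 1174.3 kip·in.
M_n = 1174.3/12 = 97.86 kip·ft.

M_n ≈ 97.9 kip·ft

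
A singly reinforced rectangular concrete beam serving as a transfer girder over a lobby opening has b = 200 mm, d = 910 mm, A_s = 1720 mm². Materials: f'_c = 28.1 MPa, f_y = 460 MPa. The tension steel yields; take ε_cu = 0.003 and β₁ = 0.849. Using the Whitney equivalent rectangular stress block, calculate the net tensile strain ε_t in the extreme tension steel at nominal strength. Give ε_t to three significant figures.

a = A_s f_y/(0.85 f'_c b) = 165.63 mm.
β₁ = 0.849, so c = a/β₁ = 165.63/0.849 = 195.09 mm.
From the linear strain diagram with ε_cu = 0.003: ε_t = 0.003 (d − c)/c = 0.003 × (910 − 195.09)/195.09 = 0.0110.
Since ε_t ≥ 0.005, the section is tension-controlled.

ε_t ≈ 0.0110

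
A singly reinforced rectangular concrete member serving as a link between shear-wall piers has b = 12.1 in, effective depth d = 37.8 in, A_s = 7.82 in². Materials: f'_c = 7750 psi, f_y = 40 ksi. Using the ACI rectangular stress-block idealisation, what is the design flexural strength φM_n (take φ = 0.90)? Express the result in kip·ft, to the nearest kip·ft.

φM_n ≈ 841 kip·ft

T = A_s f_y = 7.82 × 40 = 312.8 kips.
a = T/(0.85 f'_c b) = 312.8/(0.85 × 7.75 × 12.1) = 3.924 in.
M_n = T(d − a/2) = 312.8 × (37.8 − 1.962) = 11210.1 kip·in = 11210.1/12 = 934.18 kip·ft.
φM_n = 0.90 × 934.18 = 840.76 kip·ft.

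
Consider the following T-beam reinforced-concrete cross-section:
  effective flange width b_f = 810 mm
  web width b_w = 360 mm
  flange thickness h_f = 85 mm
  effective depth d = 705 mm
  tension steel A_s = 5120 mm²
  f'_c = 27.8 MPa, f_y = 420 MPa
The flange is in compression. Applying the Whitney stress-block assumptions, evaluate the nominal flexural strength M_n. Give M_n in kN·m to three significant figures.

Tension: T = A_s f_y = 5120 × 420 = 2150400 N.
Try a within the flange: a = T/(0.85 f'_c b_f) = 2150400/(0.85 × 27.8 × 810) = 112.35 mm.
a = 112.35 > h_f = 85 mm: the block extends into the web. Split into flange-overhang and web parts.
C_f = 0.85 f'_c (b_f − b_w) h_f = 0.85 × 27.8 × (810 − 360) × 85 = 903848 N.
Remaining web compression depth: a_w = (T − C_f)/(0.85 f'_c b_w) = (2150400 − 903848)/(0.85 × 27.8 × 360) = 146.54 mm.
M_n = C_f(d − h_f/2) + (T − C_f)(d − a_w/2) = 903848 × (705 − 42.5) + 1246552 × (705 − 73.27) = 598.80 + 787.48 = 1386.28 × 10⁶ N·mm.
M_n = 1386.28 kN·m.

M_n ≈ 1390 kN·m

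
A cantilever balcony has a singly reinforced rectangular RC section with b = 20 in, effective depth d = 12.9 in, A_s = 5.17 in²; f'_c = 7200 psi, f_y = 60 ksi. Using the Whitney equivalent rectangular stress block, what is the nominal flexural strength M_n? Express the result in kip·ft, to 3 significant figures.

T = A_s f_y = 5.17 × 60 = 310.2 kips.
a = T/(0.85 f'_c b) = 310.2/(0.85 × 7.2 × 20) = 2.534 in.
M_n = T(d − a/2) = 310.2 × (12.9 − 1.267) = 3608.6 kip·in = 3608.6/12 = 300.72 kip·ft.

M_n ≈ 301 kip·ft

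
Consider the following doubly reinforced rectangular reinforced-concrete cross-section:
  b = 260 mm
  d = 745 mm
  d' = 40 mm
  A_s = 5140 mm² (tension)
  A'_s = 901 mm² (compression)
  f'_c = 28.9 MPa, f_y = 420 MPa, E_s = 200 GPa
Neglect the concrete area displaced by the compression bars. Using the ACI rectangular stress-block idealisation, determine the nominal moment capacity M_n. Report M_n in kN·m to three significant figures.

Assume both tension and compression steel yield.
Net tension couple steel: A_s − A'_s = 4239 mm².
a = (A_s − A'_s) f_y / (0.85 f'_c b) = 1780380/(0.85 × 28.9 × 260) = 278.75 mm.
c = a/β₁ = 278.75/0.844 = 330.27 mm; ε'_s = 0.003(c − d')/c = 0.0026 ≥ f_y/E_s = 0.0021, so compression steel does yield.
M_n = (A_s − A'_s) f_y (d − a/2) + A'_s f_y (d − d') = [1780380 × (745 − 139.375) + 378420 × (745 − 40)] × 10⁻⁶ = 1078.24 + 266.79 = 1345.03 kN·m.

M_n ≈ 1350 kN·m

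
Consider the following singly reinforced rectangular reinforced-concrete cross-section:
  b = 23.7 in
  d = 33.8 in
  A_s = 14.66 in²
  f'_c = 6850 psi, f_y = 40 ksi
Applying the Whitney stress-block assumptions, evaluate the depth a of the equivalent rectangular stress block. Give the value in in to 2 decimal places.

a ≈ 4.25 in

T = A_s f_y = 14.66 × 40 = 586.4 kips.
a = T/(0.85 f'_c b) = 586.4/(0.85 × 6.85 × 23.7) = 4.25 in.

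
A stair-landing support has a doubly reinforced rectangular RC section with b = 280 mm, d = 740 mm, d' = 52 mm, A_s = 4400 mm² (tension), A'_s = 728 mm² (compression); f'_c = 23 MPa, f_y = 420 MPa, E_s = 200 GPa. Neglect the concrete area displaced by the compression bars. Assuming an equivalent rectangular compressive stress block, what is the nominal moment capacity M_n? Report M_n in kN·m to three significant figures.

Assume both tension and compression steel yield.
Net tension couple steel: A_s − A'_s = 3672 mm².
a = (A_s − A'_s) f_y / (0.85 f'_c b) = 1542240/(0.85 × 23 × 280) = 281.74 mm.
c = a/β₁ = 281.74/0.85 = 331.46 mm; ε'_s = 0.003(c − d')/c = 0.0025 ≥ f_y/E_s = 0.0021, so compression steel does yield.
M_n = (A_s − A'_s) f_y (d − a/2) + A'_s f_y (d − d') = [1542240 × (740 − 140.87) + 305760 × (740 − 52)] × 10⁻⁶ = 924.00 + 210.36 = 1134.36 kN·m.

M_n ≈ 1130 kN·m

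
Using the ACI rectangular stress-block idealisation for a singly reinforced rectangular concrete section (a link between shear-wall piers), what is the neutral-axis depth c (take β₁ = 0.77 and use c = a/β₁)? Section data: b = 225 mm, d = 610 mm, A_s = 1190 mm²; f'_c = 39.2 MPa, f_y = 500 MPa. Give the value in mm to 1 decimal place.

c ≈ 103.1 mm

T = A_s f_y = 1190 × 500 = 595000 N = 595 kN.
Setting C = 0.85 f'_c a b equal to T: a = 595000/(0.85 × 39.2 × 225) = 79.365 mm.
With β₁ = 0.77, c = a/β₁ = 79.365/0.77 = 103.1 mm.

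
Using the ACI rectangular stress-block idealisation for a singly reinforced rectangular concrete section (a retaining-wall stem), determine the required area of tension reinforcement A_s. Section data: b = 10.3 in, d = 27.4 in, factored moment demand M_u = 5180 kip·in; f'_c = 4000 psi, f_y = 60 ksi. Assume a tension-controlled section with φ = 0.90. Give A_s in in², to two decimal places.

A_s ≈ 4.00 in²

M_n = M_u/φ = 5180/0.90 = 5755.56 kip·in.
From M_n = 0.85 f'_c a b (d − a/2):
a = d − √(d² − 2M_n/(0.85 f'_c b)) = 27.4 − √(27.4² − 2 × 5755.56/(0.85 × 4 × 10.3)) = 6.856 in.
A_s = 0.85 f'_c a b / f_y = 0.85 × 4 × 6.856 × 10.3 / 60 = 4.002 in².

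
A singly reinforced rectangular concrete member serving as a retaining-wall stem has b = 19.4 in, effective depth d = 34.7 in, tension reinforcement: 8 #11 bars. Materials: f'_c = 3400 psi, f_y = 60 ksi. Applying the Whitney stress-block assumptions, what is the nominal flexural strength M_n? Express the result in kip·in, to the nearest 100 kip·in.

M_n ≈ 21000 kip·in

A_s = 8 × 1.56 = 12.48 in².
T = A_s f_y = 12.48 × 60 = 748.8 kips.
a = T/(0.85 f'_c b) = 748.8/(0.85 × 3.4 × 19.4) = 13.356 in.
M_n = T(d − a/2) = 748.8 × (34.7 − 6.678) = 20982.9 kip·in.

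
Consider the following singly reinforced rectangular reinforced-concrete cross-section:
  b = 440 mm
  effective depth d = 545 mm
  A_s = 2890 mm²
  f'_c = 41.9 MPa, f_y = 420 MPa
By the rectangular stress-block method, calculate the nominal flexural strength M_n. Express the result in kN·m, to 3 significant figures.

T = A_s f_y = 2890 × 420 = 1213800 N = 1213.8 kN.
From C = T: a = T/(0.85 f'_c b) = 1213800/(0.85 × 41.9 × 440) = 77.46 mm.
M_n = T(d − a/2) = 1213.8 kN × (545 − 38.73) mm = 614.51 kN·m.

M_n ≈ 615 kN·m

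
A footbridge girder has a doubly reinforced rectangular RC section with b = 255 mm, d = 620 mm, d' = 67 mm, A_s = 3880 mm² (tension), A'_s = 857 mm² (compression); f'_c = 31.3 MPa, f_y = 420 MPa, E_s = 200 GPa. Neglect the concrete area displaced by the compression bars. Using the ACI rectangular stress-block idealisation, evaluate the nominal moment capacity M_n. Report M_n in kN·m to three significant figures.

Assume both tension and compression steel yield.
Net tension couple steel: A_s − A'_s = 3023 mm².
a = (A_s − A'_s) f_y / (0.85 f'_c b) = 1269660/(0.85 × 31.3 × 255) = 187.15 mm.
c = a/β₁ = 187.15/0.826 = 226.57 mm; ε'_s = 0.003(c − d')/c = 0.0021 ≥ f_y/E_s = 0.0021, so compression steel does yield.
M_n = (A_s − A'_s) f_y (d − a/2) + A'_s f_y (d − d') = [1269660 × (620 − 93.575) + 359940 × (620 − 67)] × 10⁻⁶ = 668.38 + 199.05 = 867.43 kN·m.

M_n ≈ 867 kN·m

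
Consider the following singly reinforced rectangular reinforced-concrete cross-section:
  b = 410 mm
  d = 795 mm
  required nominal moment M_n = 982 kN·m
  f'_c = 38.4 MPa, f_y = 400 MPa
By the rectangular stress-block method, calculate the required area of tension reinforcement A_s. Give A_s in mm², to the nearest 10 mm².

With M_n = 0.85 f'_c a b (d − a/2), solve the quadratic for a:
a = d − √(d² − 2M_n/(0.85 f'_c b)) = 795 − √(795² − 2 × 982×10⁶/(0.85 × 38.4 × 410)) = 98.39 mm.
A_s = 0.85 f'_c a b / f_y = 0.85 × 38.4 × 98.39 × 410 / 400 = 3291.7 mm².

A_s ≈ 3290 mm²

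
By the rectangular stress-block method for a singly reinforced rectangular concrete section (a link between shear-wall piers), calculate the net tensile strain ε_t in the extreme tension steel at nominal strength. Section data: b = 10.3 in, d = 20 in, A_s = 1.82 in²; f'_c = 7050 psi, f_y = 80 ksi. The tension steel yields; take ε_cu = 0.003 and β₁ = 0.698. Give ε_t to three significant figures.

ε_t ≈ 0.0148

a = A_s f_y/(0.85 f'_c b) = 2.359 in.
β₁ = 0.698, so c = a/β₁ = 2.359/0.698 = 3.380 in.
From the linear strain diagram with ε_cu = 0.003: ε_t = 0.003 (d − c)/c = 0.003 × (20 − 3.380)/3.380 = 0.0148.
Since ε_t ≥ 0.005, the section is tension-controlled.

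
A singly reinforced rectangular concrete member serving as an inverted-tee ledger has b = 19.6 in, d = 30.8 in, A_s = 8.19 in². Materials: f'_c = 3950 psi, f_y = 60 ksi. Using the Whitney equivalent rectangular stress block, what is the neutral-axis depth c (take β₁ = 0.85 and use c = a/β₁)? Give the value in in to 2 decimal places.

T = A_s f_y = 8.19 × 60 = 491.4 kips.
a = T/(0.85 f'_c b) = 491.4/(0.85 × 3.95 × 19.6) = 7.4673 in.
With β₁ = 0.85, c = a/β₁ = 7.4673/0.85 = 8.79 in.

c ≈ 8.79 in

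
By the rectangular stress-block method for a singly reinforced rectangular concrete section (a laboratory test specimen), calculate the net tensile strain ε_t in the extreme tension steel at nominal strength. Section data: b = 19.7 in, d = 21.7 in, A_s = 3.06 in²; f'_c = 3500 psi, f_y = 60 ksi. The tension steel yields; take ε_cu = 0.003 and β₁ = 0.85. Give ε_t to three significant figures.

a = A_s f_y/(0.85 f'_c b) = 3.133 in.
β₁ = 0.85, so c = a/β₁ = 3.133/0.85 = 3.686 in.
From the linear strain diagram with ε_cu = 0.003: ε_t = 0.003 (d − c)/c = 0.003 × (21.7 − 3.686)/3.686 = 0.0147.
Since ε_t ≥ 0.005, the section is tension-controlled.

ε_t ≈ 0.0147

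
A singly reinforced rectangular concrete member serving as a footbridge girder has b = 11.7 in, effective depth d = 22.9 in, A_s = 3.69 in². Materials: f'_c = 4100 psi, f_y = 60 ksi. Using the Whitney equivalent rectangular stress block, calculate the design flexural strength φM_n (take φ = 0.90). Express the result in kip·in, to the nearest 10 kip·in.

T = A_s f_y = 3.69 × 60 = 221.4 kips.
a = T/(0.85 f'_c b) = 221.4/(0.85 × 4.1 × 11.7) = 5.430 in.
M_n = T(d − a/2) = 221.4 × (22.9 − 2.715) = 4469.0 kip·in.
φM_n = 0.90 × 4469.0 = 4022.1 kip·in.

φM_n ≈ 4020 kip·in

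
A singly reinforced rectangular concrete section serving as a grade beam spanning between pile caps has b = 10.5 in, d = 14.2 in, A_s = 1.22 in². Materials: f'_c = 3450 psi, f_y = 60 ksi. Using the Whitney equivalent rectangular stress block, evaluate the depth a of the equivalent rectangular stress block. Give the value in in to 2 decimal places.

T = A_s f_y = 1.22 × 60 = 73.2 kips.
a = T/(0.85 f'_c b) = 73.2/(0.85 × 3.45 × 10.5) = 2.38 in.

a ≈ 2.38 in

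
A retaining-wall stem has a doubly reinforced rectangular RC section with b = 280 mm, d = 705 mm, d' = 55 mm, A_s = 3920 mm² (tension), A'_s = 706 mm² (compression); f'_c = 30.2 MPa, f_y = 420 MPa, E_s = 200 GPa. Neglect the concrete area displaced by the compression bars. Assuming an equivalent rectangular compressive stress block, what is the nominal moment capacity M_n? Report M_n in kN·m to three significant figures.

M_n ≈ 1020 kN·m

Assume both tension and compression steel yield.
Net tension couple steel: A_s − A'_s = 3214 mm².
a = (A_s − A'_s) f_y / (0.85 f'_c b) = 1349880/(0.85 × 30.2 × 280) = 187.81 mm.
c = a/β₁ = 187.81/0.834 = 225.19 mm; ε'_s = 0.003(c − d')/c = 0.0023 ≥ f_y/E_s = 0.0021, so compression steel does yield.
M_n = (A_s − A'_s) f_y (d − a/2) + A'_s f_y (d − d') = [1349880 × (705 − 93.905) + 296520 × (705 − 55)] × 10⁻⁶ = 824.90 + 192.74 = 1017.64 kN·m.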